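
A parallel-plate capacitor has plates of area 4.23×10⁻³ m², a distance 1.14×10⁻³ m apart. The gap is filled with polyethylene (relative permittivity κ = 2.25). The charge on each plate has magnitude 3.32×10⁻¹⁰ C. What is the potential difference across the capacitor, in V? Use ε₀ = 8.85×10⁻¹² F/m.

C = κε₀A/d = 2.25 × 8.85×10⁻¹² × 4.23×10⁻³ / 1.14×10⁻³ = 7.39×10⁻¹¹ F.
V = Q/C = 3.32×10⁻¹⁰ / 7.39×10⁻¹¹ = 4.49 V.

V ≈ 4.49 V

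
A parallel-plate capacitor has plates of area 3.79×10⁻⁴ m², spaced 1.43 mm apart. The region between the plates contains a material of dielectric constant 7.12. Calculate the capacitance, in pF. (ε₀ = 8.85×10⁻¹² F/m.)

C = κε₀A/d = 7.12 × 8.85×10⁻¹² × 3.79×10⁻⁴ / 1.43×10⁻³ = 1.67×10⁻¹¹ F.

16.7 pF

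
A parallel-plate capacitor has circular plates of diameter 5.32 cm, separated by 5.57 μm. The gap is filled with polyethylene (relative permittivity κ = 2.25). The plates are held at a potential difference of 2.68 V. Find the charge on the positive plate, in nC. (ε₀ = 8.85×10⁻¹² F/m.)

A = π(5.32/2 cm)² = 2.22×10⁻³ m².
C = κε₀A/d = 2.25 × 8.85×10⁻¹² × 2.22×10⁻³ / 5.57×10⁻⁶ = 7.95×10⁻⁹ F.
Q = CV = 7.95×10⁻⁹ × 2.68 = 2.13×10⁻⁸ C.

21.3 nC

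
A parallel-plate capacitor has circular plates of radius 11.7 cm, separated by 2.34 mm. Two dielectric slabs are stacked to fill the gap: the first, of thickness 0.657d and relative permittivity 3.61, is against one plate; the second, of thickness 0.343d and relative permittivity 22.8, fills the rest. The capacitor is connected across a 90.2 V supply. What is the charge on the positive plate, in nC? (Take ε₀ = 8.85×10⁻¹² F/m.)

Q ≈ 74.5 nC

A = π(11.7 cm)² = 4.30×10⁻² m².
Stacked slabs ⇒ two capacitors in series, each with the full plate area.
C₁ = κ₁ε₀A/d₁ = 3.61 × 8.85×10⁻¹² × 4.30×10⁻² / 1.54×10⁻³ = 8.94×10⁻¹⁰ F.
C₂ = κ₂ε₀A/d₂ = 22.8 × 8.85×10⁻¹² × 4.30×10⁻² / 8.03×10⁻⁴ = 1.08×10⁻⁸ F.
C = (1/C₁ + 1/C₂)⁻¹ = 8.25×10⁻¹⁰ F.
Q = CV = 8.25×10⁻¹⁰ × 90.2 = 7.45×10⁻⁸ C.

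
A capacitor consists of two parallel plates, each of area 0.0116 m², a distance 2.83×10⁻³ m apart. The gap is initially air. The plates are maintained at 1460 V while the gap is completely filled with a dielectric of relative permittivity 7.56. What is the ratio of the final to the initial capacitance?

7.56

C = κε₀A/d scales with κ, so C₂/C₁ = κ = 7.56.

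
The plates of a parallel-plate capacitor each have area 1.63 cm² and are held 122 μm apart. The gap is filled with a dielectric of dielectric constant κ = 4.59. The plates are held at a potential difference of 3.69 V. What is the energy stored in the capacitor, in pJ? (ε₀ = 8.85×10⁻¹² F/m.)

U ≈ 369 pJ

A = 1.63 cm² = 1.63×10⁻⁴ m².
C = κε₀A/d = 4.59 × 8.85×10⁻¹² × 1.63×10⁻⁴ / 1.22×10⁻⁴ = 5.43×10⁻¹¹ F.
U = ½CV² = ½ × 5.43×10⁻¹¹ × (3.69)² = 3.69×10⁻¹⁰ J.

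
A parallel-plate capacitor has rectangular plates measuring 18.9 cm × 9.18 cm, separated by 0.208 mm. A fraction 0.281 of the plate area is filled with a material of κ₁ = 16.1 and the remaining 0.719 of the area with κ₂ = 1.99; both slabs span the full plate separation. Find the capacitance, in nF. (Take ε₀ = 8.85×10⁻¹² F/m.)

A = 18.9 × 9.18 cm² = 1.74×10⁻² m².
Side-by-side slabs ⇒ two capacitors in parallel, each spanning the full gap.
C₁ = κ₁ε₀A₁/d = 16.1 × 8.85×10⁻¹² × 4.88×10⁻³ / 2.08×10⁻⁴ = 3.34×10⁻⁹ F.
C₂ = κ₂ε₀A₂/d = 1.99 × 8.85×10⁻¹² × 1.25×10⁻² / 2.08×10⁻⁴ = 1.06×10⁻⁹ F.
C = C₁ + C₂ = 4.40×10⁻⁹ F.

C ≈ 4.40 nF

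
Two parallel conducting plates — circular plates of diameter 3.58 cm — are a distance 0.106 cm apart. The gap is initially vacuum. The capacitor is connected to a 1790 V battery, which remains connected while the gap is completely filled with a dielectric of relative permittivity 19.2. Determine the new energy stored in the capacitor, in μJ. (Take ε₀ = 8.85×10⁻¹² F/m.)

259 μJ

A = π(3.58/2 cm)² = 1.01×10⁻³ m².
Initially C₁ = ε₀A/d = 8.85×10⁻¹² × 1.01×10⁻³ / 1.06×10⁻³ = 8.40×10⁻¹² F.
U₁ = 1.35×10⁻⁵ J.
Battery connected ⇒ V is held fixed. C₂ = 19.2 C₁ and U = ½CV², so U₂/U₁ = C₂/C₁ = 19.2.
U₂ = 19.2 × 1.35×10⁻⁵ = 2.59×10⁻⁴ J.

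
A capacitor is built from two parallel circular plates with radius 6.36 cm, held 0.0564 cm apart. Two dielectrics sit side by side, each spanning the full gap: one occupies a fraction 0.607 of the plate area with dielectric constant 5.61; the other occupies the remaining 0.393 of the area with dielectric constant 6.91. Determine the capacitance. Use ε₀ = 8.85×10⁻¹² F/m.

A = π(6.36 cm)² = 1.27×10⁻² m².
Side-by-side slabs ⇒ two capacitors in parallel, each spanning the full gap.
C₁ = κ₁ε₀A₁/d = 5.61 × 8.85×10⁻¹² × 7.71×10⁻³ / 5.64×10⁻⁴ = 6.79×10⁻¹⁰ F.
C₂ = κ₂ε₀A₂/d = 6.91 × 8.85×10⁻¹² × 4.99×10⁻³ / 5.64×10⁻⁴ = 5.42×10⁻¹⁰ F.
C = C₁ + C₂ = 1.22×10⁻⁹ F.

1.22 nF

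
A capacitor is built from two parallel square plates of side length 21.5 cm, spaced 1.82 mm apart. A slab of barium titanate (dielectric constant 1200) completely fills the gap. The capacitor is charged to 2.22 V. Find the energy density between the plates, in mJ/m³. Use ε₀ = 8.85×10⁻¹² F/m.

E = V/d = 2.22 / 1.82×10⁻³ = 1.22×10³ V/m.
u = ½κε₀E² = ½ × 1200 × 8.85×10⁻¹² × (1.22×10³)² = 7.90×10⁻³ J/m³.

u ≈ 7.90 mJ/m³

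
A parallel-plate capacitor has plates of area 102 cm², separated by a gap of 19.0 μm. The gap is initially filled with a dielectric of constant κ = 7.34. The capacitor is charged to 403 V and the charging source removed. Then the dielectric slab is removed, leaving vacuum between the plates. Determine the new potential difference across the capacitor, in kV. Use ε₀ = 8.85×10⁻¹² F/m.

2.96 kV

A = 102 cm² = 1.02×10⁻² m².
Initially C₁ = κε₀A/d = 7.34 × 8.85×10⁻¹² × 1.02×10⁻² / 1.90×10⁻⁵ = 3.49×10⁻⁸ F.
V₁ = 4.03×10² V.
Isolated ⇒ Q is held fixed. C₂ = 0.136 C₁ and V = Q/C, so V₂/V₁ = C₁/C₂ = 7.34.
V₂ = 7.34 × 4.03×10² = 2.96×10³ V.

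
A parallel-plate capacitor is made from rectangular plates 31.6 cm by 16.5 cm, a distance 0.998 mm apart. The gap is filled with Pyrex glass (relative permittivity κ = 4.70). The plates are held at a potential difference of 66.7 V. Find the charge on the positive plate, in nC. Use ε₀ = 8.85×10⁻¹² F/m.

Q ≈ 145 nC

A = 31.6 × 16.5 cm² = 5.21×10⁻² m².
C = κε₀A/d = 4.70 × 8.85×10⁻¹² × 5.21×10⁻² / 9.98×10⁻⁴ = 2.17×10⁻⁹ F.
Q = CV = 2.17×10⁻⁹ × 66.7 = 1.45×10⁻⁷ C.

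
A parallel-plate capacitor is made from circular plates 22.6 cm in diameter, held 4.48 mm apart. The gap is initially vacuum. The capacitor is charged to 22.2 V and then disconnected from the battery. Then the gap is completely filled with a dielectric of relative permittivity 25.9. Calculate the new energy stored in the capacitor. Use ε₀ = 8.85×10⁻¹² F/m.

0.754 nJ

A = π(22.6/2 cm)² = 4.01×10⁻² m².
Initially C₁ = ε₀A/d = 8.85×10⁻¹² × 4.01×10⁻² / 4.48×10⁻³ = 7.92×10⁻¹¹ F.
U₁ = 1.95×10⁻⁸ J.
Isolated ⇒ Q is held fixed. C₂ = 25.9 C₁ and U = Q²/(2C), so U₂/U₁ = C₁/C₂ = 0.0386.
U₂ = 0.0386 × 1.95×10⁻⁸ = 7.54×10⁻¹⁰ J.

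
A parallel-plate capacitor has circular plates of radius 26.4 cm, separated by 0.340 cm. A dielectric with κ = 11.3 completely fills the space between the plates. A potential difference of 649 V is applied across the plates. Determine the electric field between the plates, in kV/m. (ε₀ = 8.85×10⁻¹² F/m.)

E = V/d = 649 / 3.40×10⁻³ = 1.91×10⁵ V/m.

E ≈ 191 kV/m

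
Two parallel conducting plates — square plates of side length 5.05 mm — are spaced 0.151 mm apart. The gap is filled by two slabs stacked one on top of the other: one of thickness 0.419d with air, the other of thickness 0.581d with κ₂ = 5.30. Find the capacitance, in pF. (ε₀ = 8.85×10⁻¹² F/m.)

C ≈ 2.83 pF

A = (5.05 mm)² = 2.55×10⁻⁵ m².
Stacked slabs ⇒ two capacitors in series, each with the full plate area.
C₁ = κ₁ε₀A/d₁ = 1.00 × 8.85×10⁻¹² × 2.55×10⁻⁵ / 6.33×10⁻⁵ = 3.57×10⁻¹² F.
C₂ = κ₂ε₀A/d₂ = 5.30 × 8.85×10⁻¹² × 2.55×10⁻⁵ / 8.77×10⁻⁵ = 1.36×10⁻¹¹ F.
C = (1/C₁ + 1/C₂)⁻¹ = 2.83×10⁻¹² F.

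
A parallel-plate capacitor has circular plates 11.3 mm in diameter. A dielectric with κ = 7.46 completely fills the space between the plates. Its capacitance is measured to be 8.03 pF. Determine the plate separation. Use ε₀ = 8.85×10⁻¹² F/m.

A = π(11.3/2 mm)² = 1.00×10⁻⁴ m².
d = κε₀A/C = 7.46 × 8.85×10⁻¹² × 1.00×10⁻⁴ / 8.03×10⁻¹² = 8.25×10⁻⁴ m.

0.825 mm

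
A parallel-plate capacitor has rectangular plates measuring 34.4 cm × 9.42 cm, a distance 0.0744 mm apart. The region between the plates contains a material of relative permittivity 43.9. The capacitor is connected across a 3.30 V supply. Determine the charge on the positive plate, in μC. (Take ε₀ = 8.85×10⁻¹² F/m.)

0.558 μC

A = 34.4 × 9.42 cm² = 3.24×10⁻² m².
C = κε₀A/d = 43.9 × 8.85×10⁻¹² × 3.24×10⁻² / 7.44×10⁻⁵ = 1.69×10⁻⁷ F.
Q = CV = 1.69×10⁻⁷ × 3.30 = 5.58×10⁻⁷ C.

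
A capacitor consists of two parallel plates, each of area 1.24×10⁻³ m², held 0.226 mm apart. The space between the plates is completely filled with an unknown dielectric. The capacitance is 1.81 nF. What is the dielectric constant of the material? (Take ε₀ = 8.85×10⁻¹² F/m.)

37.3

κ = Cd/(ε₀A) = 1.81×10⁻⁹ × 2.26×10⁻⁴ / (8.85×10⁻¹² × 1.24×10⁻³) = 37.3.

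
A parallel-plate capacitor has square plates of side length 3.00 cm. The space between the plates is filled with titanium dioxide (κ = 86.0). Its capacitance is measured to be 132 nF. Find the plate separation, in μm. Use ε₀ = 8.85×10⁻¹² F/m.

A = (3.00 cm)² = 9.00×10⁻⁴ m².
d = κε₀A/C = 86.0 × 8.85×10⁻¹² × 9.00×10⁻⁴ / 1.32×10⁻⁷ = 5.19×10⁻⁶ m.

d ≈ 5.19 μm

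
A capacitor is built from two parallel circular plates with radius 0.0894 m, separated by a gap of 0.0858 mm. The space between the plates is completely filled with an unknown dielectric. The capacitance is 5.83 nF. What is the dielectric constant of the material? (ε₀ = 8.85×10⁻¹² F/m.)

A = π(0.0894 m)² = 2.51×10⁻² m².
κ = Cd/(ε₀A) = 5.83×10⁻⁹ × 8.58×10⁻⁵ / (8.85×10⁻¹² × 2.51×10⁻²) = 2.25.

2.25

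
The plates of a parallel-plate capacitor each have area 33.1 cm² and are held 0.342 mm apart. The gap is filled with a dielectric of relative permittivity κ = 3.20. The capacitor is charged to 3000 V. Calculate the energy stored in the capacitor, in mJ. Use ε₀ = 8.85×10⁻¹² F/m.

A = 33.1 cm² = 3.31×10⁻³ m².
C = κε₀A/d = 3.20 × 8.85×10⁻¹² × 3.31×10⁻³ / 3.42×10⁻⁴ = 2.74×10⁻¹⁰ F.
U = ½CV² = ½ × 2.74×10⁻¹⁰ × (3000)² = 1.23×10⁻³ J.

1.23 mJ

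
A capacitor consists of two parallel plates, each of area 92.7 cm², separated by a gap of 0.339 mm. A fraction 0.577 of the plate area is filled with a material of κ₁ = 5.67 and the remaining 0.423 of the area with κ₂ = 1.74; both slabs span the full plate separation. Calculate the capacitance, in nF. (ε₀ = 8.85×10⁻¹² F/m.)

A = 92.7 cm² = 9.27×10⁻³ m².
Side-by-side slabs ⇒ two capacitors in parallel, each spanning the full gap.
C₁ = κ₁ε₀A₁/d = 5.67 × 8.85×10⁻¹² × 5.35×10⁻³ / 3.39×10⁻⁴ = 7.92×10⁻¹⁰ F.
C₂ = κ₂ε₀A₂/d = 1.74 × 8.85×10⁻¹² × 3.92×10⁻³ / 3.39×10⁻⁴ = 1.78×10⁻¹⁰ F.
C = C₁ + C₂ = 9.70×10⁻¹⁰ F.

C ≈ 0.970 nF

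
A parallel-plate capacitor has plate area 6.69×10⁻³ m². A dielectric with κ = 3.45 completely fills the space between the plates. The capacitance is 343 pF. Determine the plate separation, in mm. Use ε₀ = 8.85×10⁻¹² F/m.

d = κε₀A/C = 3.45 × 8.85×10⁻¹² × 6.69×10⁻³ / 3.43×10⁻¹⁰ = 5.96×10⁻⁴ m.

0.596 mm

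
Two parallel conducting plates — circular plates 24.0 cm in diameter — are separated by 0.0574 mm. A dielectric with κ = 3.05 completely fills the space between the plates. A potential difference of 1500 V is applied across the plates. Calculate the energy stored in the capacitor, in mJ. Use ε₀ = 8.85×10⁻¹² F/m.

23.9 mJ

A = π(24.0/2 cm)² = 4.52×10⁻² m².
C = κε₀A/d = 3.05 × 8.85×10⁻¹² × 4.52×10⁻² / 5.74×10⁻⁵ = 2.13×10⁻⁸ F.
U = ½CV² = ½ × 2.13×10⁻⁸ × (1500)² = 2.39×10⁻² J.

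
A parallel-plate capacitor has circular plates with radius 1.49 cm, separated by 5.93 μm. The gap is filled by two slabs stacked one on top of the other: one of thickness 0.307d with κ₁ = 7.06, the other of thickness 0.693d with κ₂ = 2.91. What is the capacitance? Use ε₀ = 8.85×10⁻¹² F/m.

3.70 nF

A = π(1.49 cm)² = 6.97×10⁻⁴ m².
Stacked slabs ⇒ two capacitors in series, each with the full plate area.
C₁ = κ₁ε₀A/d₁ = 7.06 × 8.85×10⁻¹² × 6.97×10⁻⁴ / 1.82×10⁻⁶ = 2.39×10⁻⁸ F.
C₂ = κ₂ε₀A/d₂ = 2.91 × 8.85×10⁻¹² × 6.97×10⁻⁴ / 4.11×10⁻⁶ = 4.37×10⁻⁹ F.
C = (1/C₁ + 1/C₂)⁻¹ = 3.70×10⁻⁹ F.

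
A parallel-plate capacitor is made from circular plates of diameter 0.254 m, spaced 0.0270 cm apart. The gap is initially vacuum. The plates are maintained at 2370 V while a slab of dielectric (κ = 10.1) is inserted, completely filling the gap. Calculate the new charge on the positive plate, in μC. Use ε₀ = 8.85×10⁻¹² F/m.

A = π(0.254/2 m)² = 5.07×10⁻² m².
Initially C₁ = ε₀A/d = 8.85×10⁻¹² × 5.07×10⁻² / 2.70×10⁻⁴ = 1.66×10⁻⁹ F.
Q₁ = 3.94×10⁻⁶ C.
Battery connected ⇒ V is held fixed. C₂ = 10.1 C₁ and Q = CV, so Q₂/Q₁ = C₂/C₁ = 10.1.
Q₂ = 10.1 × 3.94×10⁻⁶ = 3.98×10⁻⁵ C.

Q ≈ 39.8 μC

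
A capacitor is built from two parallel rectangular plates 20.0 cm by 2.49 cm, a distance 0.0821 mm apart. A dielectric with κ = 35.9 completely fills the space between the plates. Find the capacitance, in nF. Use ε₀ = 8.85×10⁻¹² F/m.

A = 20.0 × 2.49 cm² = 4.98×10⁻³ m².
C = κε₀A/d = 35.9 × 8.85×10⁻¹² × 4.98×10⁻³ / 8.21×10⁻⁵ = 1.93×10⁻⁸ F.

C ≈ 19.3 nF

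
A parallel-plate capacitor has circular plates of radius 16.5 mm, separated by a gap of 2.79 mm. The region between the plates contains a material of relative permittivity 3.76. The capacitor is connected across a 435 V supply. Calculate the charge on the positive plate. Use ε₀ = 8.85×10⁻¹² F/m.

4.44 nC

A = π(16.5 mm)² = 8.55×10⁻⁴ m².
C = κε₀A/d = 3.76 × 8.85×10⁻¹² × 8.55×10⁻⁴ / 2.79×10⁻³ = 1.02×10⁻¹¹ F.
Q = CV = 1.02×10⁻¹¹ × 435 = 4.44×10⁻⁹ C.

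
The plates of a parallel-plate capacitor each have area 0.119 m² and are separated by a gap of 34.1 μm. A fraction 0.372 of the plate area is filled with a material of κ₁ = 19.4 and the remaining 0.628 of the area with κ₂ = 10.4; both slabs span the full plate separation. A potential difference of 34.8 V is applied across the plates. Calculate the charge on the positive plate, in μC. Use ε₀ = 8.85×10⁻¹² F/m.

Side-by-side slabs ⇒ two capacitors in parallel, each spanning the full gap.
C₁ = κ₁ε₀A₁/d = 19.4 × 8.85×10⁻¹² × 4.43×10⁻² / 3.41×10⁻⁵ = 2.23×10⁻⁷ F.
C₂ = κ₂ε₀A₂/d = 10.4 × 8.85×10⁻¹² × 7.47×10⁻² / 3.41×10⁻⁵ = 2.02×10⁻⁷ F.
C = C₁ + C₂ = 4.25×10⁻⁷ F.
Q = CV = 4.25×10⁻⁷ × 34.8 = 1.48×10⁻⁵ C.

Q ≈ 14.8 μC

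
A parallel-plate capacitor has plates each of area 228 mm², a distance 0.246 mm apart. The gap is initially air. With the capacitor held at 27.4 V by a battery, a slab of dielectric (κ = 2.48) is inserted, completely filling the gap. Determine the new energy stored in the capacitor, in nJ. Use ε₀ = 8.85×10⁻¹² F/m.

A = 228 mm² = 2.28×10⁻⁴ m².
Initially C₁ = ε₀A/d = 8.85×10⁻¹² × 2.28×10⁻⁴ / 2.46×10⁻⁴ = 8.20×10⁻¹² F.
U₁ = 3.08×10⁻⁹ J.
Battery connected ⇒ V is held fixed. C₂ = 2.48 C₁ and U = ½CV², so U₂/U₁ = C₂/C₁ = 2.48.
U₂ = 2.48 × 3.08×10⁻⁹ = 7.64×10⁻⁹ J.

7.64 nJ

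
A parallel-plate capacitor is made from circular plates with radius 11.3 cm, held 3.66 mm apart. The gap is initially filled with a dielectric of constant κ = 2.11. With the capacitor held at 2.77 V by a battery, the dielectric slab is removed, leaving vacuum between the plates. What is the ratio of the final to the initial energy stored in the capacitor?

U₂/U₁ ≈ 0.474

Battery connected ⇒ V is held fixed.
C₂ = 0.474 C₁ and U = ½CV², so U₂/U₁ = C₂/C₁ = 0.474.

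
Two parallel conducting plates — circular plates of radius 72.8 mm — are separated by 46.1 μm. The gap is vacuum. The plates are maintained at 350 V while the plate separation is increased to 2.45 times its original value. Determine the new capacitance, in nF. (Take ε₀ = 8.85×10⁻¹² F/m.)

C ≈ 1.30 nF

A = π(72.8 mm)² = 1.66×10⁻² m².
Initially C₁ = ε₀A/d = 8.85×10⁻¹² × 1.66×10⁻² / 4.61×10⁻⁵ = 3.20×10⁻⁹ F.
C = ε₀A/d scales as 1/d, so C₂/C₁ = d₁/d₂ = 1/2.45 = 0.408.
C₂ = 0.408 × 3.20×10⁻⁹ = 1.30×10⁻⁹ F.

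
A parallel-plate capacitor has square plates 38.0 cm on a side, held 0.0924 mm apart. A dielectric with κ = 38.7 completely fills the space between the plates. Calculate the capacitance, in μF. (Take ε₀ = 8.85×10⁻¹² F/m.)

0.535 μF

A = (38.0 cm)² = 0.144 m².
C = κε₀A/d = 38.7 × 8.85×10⁻¹² × 0.144 / 9.24×10⁻⁵ = 5.35×10⁻⁷ F.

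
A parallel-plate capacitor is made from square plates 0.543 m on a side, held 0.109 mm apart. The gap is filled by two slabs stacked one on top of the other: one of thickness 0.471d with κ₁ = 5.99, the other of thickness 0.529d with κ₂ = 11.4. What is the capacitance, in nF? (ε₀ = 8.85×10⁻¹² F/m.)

A = (0.543 m)² = 0.295 m².
Stacked slabs ⇒ two capacitors in series, each with the full plate area.
C₁ = κ₁ε₀A/d₁ = 5.99 × 8.85×10⁻¹² × 0.295 / 5.13×10⁻⁵ = 3.04×10⁻⁷ F.
C₂ = κ₂ε₀A/d₂ = 11.4 × 8.85×10⁻¹² × 0.295 / 5.77×10⁻⁵ = 5.16×10⁻⁷ F.
C = (1/C₁ + 1/C₂)⁻¹ = 1.91×10⁻⁷ F.

191 nF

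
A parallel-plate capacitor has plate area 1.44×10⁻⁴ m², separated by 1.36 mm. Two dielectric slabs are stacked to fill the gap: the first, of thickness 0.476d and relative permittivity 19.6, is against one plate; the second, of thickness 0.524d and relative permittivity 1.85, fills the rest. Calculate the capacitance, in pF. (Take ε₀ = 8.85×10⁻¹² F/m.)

3.05 pF

Stacked slabs ⇒ two capacitors in series, each with the full plate area.
C₁ = κ₁ε₀A/d₁ = 19.6 × 8.85×10⁻¹² × 1.44×10⁻⁴ / 6.47×10⁻⁴ = 3.86×10⁻¹¹ F.
C₂ = κ₂ε₀A/d₂ = 1.85 × 8.85×10⁻¹² × 1.44×10⁻⁴ / 7.13×10⁻⁴ = 3.31×10⁻¹² F.
C = (1/C₁ + 1/C₂)⁻¹ = 3.05×10⁻¹² F.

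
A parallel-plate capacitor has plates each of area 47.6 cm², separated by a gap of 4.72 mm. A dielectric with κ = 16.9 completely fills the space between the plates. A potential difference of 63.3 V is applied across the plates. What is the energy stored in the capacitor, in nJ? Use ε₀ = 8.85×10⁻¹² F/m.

A = 47.6 cm² = 4.76×10⁻³ m².
C = κε₀A/d = 16.9 × 8.85×10⁻¹² × 4.76×10⁻³ / 4.72×10⁻³ = 1.51×10⁻¹⁰ F.
U = ½CV² = ½ × 1.51×10⁻¹⁰ × (63.3)² = 3.02×10⁻⁷ J.

U ≈ 302 nJ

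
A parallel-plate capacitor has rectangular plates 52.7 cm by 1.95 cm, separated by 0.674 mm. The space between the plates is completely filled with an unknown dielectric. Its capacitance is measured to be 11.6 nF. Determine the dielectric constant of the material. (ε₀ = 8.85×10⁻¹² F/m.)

A = 52.7 × 1.95 cm² = 1.03×10⁻² m².
κ = Cd/(ε₀A) = 1.16×10⁻⁸ × 6.74×10⁻⁴ / (8.85×10⁻¹² × 1.03×10⁻²) = 86.0.

κ ≈ 86.0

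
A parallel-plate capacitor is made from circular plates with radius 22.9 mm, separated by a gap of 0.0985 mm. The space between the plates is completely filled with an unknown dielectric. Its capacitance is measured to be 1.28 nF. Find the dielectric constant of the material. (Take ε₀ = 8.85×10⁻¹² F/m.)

A = π(22.9 mm)² = 1.65×10⁻³ m².
κ = Cd/(ε₀A) = 1.28×10⁻⁹ × 9.85×10⁻⁵ / (8.85×10⁻¹² × 1.65×10⁻³) = 8.65.

κ ≈ 8.65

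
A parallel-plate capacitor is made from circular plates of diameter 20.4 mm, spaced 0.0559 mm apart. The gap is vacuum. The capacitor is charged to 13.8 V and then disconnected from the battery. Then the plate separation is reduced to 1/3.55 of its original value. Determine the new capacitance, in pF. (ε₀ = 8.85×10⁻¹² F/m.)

A = π(20.4/2 mm)² = 3.27×10⁻⁴ m².
Initially C₁ = ε₀A/d = 8.85×10⁻¹² × 3.27×10⁻⁴ / 5.59×10⁻⁵ = 5.17×10⁻¹¹ F.
C = ε₀A/d scales as 1/d, so C₂/C₁ = d₁/d₂ = 3.55.
C₂ = 3.55 × 5.17×10⁻¹¹ = 1.84×10⁻¹⁰ F.

184 pF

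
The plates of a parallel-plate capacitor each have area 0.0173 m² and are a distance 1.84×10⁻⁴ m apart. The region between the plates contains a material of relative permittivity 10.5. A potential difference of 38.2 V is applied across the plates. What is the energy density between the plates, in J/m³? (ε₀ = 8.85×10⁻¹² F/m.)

E = V/d = 38.2 / 1.84×10⁻⁴ = 2.08×10⁵ V/m.
u = ½κε₀E² = ½ × 10.5 × 8.85×10⁻¹² × (2.08×10⁵)² = 2.00 J/m³.

2.00 J/m³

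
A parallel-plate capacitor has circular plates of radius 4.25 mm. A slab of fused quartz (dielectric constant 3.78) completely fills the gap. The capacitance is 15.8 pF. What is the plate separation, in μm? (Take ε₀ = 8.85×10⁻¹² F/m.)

d ≈ 120 μm

A = π(4.25 mm)² = 5.67×10⁻⁵ m².
d = κε₀A/C = 3.78 × 8.85×10⁻¹² × 5.67×10⁻⁵ / 1.58×10⁻¹¹ = 1.20×10⁻⁴ m.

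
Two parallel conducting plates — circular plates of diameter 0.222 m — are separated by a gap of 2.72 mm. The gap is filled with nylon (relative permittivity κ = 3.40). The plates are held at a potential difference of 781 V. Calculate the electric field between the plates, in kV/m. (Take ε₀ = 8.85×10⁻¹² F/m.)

E = V/d = 781 / 2.72×10⁻³ = 2.87×10⁵ V/m.

E ≈ 287 kV/m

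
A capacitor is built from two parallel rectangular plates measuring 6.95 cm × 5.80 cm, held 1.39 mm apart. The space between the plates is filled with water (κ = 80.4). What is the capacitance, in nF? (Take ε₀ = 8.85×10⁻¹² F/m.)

A = 6.95 × 5.80 cm² = 4.03×10⁻³ m².
C = κε₀A/d = 80.4 × 8.85×10⁻¹² × 4.03×10⁻³ / 1.39×10⁻³ = 2.06×10⁻⁹ F.

C ≈ 2.06 nF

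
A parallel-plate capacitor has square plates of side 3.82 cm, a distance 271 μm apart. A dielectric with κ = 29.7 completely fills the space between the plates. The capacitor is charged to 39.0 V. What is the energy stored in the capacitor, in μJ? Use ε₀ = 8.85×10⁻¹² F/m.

1.08 μJ

A = (3.82 cm)² = 1.46×10⁻³ m².
C = κε₀A/d = 29.7 × 8.85×10⁻¹² × 1.46×10⁻³ / 2.71×10⁻⁴ = 1.42×10⁻⁹ F.
U = ½CV² = ½ × 1.42×10⁻⁹ × (39.0)² = 1.08×10⁻⁶ J.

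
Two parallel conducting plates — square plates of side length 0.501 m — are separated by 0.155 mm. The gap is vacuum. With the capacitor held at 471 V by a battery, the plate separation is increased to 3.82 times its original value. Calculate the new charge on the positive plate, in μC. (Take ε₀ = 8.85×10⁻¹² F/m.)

A = (0.501 m)² = 0.251 m².
Initially C₁ = ε₀A/d = 8.85×10⁻¹² × 0.251 / 1.55×10⁻⁴ = 1.43×10⁻⁸ F.
Q₁ = 6.75×10⁻⁶ C.
Battery connected ⇒ V is held fixed. C₂ = 0.262 C₁ and Q = CV, so Q₂/Q₁ = C₂/C₁ = 0.262.
Q₂ = 0.262 × 6.75×10⁻⁶ = 1.77×10⁻⁶ C.

1.77 μC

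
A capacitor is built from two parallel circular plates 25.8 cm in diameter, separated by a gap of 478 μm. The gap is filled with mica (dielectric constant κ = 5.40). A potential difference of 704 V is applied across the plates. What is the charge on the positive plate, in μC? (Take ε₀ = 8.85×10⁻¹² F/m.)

3.68 μC

A = π(25.8/2 cm)² = 5.23×10⁻² m².
C = κε₀A/d = 5.40 × 8.85×10⁻¹² × 5.23×10⁻² / 4.78×10⁻⁴ = 5.23×10⁻⁹ F.
Q = CV = 5.23×10⁻⁹ × 704 = 3.68×10⁻⁶ C.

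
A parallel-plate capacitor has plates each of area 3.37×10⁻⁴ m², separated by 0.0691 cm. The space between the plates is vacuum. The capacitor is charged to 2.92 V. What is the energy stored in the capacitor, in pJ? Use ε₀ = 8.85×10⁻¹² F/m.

18.4 pJ

C = ε₀A/d = 8.85×10⁻¹² × 3.37×10⁻⁴ / 6.91×10⁻⁴ = 4.32×10⁻¹² F.
U = ½CV² = ½ × 4.32×10⁻¹² × (2.92)² = 1.84×10⁻¹¹ J.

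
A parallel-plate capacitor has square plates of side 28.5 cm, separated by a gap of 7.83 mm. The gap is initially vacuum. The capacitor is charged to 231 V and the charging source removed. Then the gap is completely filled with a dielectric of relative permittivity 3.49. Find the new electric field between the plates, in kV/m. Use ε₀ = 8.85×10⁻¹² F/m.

8.45 kV/m

A = (28.5 cm)² = 8.12×10⁻² m².
Initially C₁ = ε₀A/d = 8.85×10⁻¹² × 8.12×10⁻² / 7.83×10⁻³ = 9.18×10⁻¹¹ F.
E₁ = 2.95×10⁴ V/m.
Isolated ⇒ Q is held fixed. V₂ = Q/C₂ = V₁/3.49; E = V/d, so E₂/E₁ = (V₂/V₁)(d₁/d₂) = 0.287.
E₂ = 0.287 × 2.95×10⁴ = 8.45×10³ V/m.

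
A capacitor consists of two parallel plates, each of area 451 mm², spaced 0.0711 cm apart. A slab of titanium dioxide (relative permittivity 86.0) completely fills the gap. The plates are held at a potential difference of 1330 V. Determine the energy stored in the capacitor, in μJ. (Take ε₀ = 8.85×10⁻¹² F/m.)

A = 451 mm² = 4.51×10⁻⁴ m².
C = κε₀A/d = 86.0 × 8.85×10⁻¹² × 4.51×10⁻⁴ / 7.11×10⁻⁴ = 4.83×10⁻¹⁰ F.
U = ½CV² = ½ × 4.83×10⁻¹⁰ × (1330)² = 4.27×10⁻⁴ J.

427 μJ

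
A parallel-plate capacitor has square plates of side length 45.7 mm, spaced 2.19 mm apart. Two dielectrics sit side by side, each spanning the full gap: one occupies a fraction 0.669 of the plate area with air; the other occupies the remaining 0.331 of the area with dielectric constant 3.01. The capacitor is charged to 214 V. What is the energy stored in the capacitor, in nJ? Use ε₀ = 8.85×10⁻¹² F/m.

U ≈ 322 nJ

A = (45.7 mm)² = 2.09×10⁻³ m².
Side-by-side slabs ⇒ two capacitors in parallel, each spanning the full gap.
C₁ = κ₁ε₀A₁/d = 1.00 × 8.85×10⁻¹² × 1.40×10⁻³ / 2.19×10⁻³ = 5.65×10⁻¹² F.
C₂ = κ₂ε₀A₂/d = 3.01 × 8.85×10⁻¹² × 6.91×10⁻⁴ / 2.19×10⁻³ = 8.41×10⁻¹² F.
C = C₁ + C₂ = 1.41×10⁻¹¹ F.
U = ½CV² = ½ × 1.41×10⁻¹¹ × (214)² = 3.22×10⁻⁷ J.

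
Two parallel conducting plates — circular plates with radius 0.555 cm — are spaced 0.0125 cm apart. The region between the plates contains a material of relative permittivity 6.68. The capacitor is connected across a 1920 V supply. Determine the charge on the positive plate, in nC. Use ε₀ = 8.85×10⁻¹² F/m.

87.9 nC

A = π(0.555 cm)² = 9.68×10⁻⁵ m².
C = κε₀A/d = 6.68 × 8.85×10⁻¹² × 9.68×10⁻⁵ / 1.25×10⁻⁴ = 4.58×10⁻¹¹ F.
Q = CV = 4.58×10⁻¹¹ × 1920 = 8.79×10⁻⁸ C.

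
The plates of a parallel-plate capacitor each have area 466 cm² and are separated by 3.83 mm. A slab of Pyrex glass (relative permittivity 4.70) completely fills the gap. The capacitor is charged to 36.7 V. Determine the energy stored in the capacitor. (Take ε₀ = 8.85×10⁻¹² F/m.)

A = 466 cm² = 4.66×10⁻² m².
C = κε₀A/d = 4.70 × 8.85×10⁻¹² × 4.66×10⁻² / 3.83×10⁻³ = 5.06×10⁻¹⁰ F.
U = ½CV² = ½ × 5.06×10⁻¹⁰ × (36.7)² = 3.41×10⁻⁷ J.

341 nJ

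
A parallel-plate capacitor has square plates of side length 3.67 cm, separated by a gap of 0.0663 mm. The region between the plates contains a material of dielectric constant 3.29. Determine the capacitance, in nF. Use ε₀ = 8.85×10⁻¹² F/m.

A = (3.67 cm)² = 1.35×10⁻³ m².
C = κε₀A/d = 3.29 × 8.85×10⁻¹² × 1.35×10⁻³ / 6.63×10⁻⁵ = 5.92×10⁻¹⁰ F.

0.592 nF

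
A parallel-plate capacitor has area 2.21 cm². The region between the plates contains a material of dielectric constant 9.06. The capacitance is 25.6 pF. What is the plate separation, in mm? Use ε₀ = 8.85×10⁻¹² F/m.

A = 2.21 cm² = 2.21×10⁻⁴ m².
d = κε₀A/C = 9.06 × 8.85×10⁻¹² × 2.21×10⁻⁴ / 2.56×10⁻¹¹ = 6.92×10⁻⁴ m.

0.692 mm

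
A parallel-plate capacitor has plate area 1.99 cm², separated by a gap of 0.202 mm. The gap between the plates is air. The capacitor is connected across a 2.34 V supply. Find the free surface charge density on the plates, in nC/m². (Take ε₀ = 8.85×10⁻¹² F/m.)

σ ≈ 103 nC/m²

A = 1.99 cm² = 1.99×10⁻⁴ m².
C = ε₀A/d = 8.85×10⁻¹² × 1.99×10⁻⁴ / 2.02×10⁻⁴ = 8.72×10⁻¹² F.
σ = Q/A = CV/A = 8.72×10⁻¹² × 2.34 / 1.99×10⁻⁴ = 1.03×10⁻⁷ C/m².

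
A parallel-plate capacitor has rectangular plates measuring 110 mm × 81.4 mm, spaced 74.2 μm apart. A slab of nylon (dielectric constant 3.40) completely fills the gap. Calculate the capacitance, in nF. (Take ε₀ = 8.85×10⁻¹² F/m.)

3.63 nF

A = 110 × 81.4 mm² = 8.95×10⁻³ m².
C = κε₀A/d = 3.40 × 8.85×10⁻¹² × 8.95×10⁻³ / 7.42×10⁻⁵ = 3.63×10⁻⁹ F.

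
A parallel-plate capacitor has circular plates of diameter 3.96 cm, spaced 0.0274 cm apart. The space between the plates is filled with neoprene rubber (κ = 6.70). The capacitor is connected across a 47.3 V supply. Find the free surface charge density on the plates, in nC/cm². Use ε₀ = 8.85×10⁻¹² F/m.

A = π(3.96/2 cm)² = 1.23×10⁻³ m².
C = κε₀A/d = 6.70 × 8.85×10⁻¹² × 1.23×10⁻³ / 2.74×10⁻⁴ = 2.67×10⁻¹⁰ F.
σ = Q/A = CV/A = 2.67×10⁻¹⁰ × 47.3 / 1.23×10⁻³ = 1.02×10⁻⁵ C/m².

1.02 nC/cm²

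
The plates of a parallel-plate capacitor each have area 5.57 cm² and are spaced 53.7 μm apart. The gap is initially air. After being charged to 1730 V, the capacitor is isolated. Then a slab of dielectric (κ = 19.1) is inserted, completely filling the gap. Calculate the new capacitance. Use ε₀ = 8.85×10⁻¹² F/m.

A = 5.57 cm² = 5.57×10⁻⁴ m².
Initially C₁ = ε₀A/d = 8.85×10⁻¹² × 5.57×10⁻⁴ / 5.37×10⁻⁵ = 9.18×10⁻¹¹ F.
C = κε₀A/d scales with κ, so C₂/C₁ = κ = 19.1.
C₂ = 19.1 × 9.18×10⁻¹¹ = 1.75×10⁻⁹ F.

1.75 nF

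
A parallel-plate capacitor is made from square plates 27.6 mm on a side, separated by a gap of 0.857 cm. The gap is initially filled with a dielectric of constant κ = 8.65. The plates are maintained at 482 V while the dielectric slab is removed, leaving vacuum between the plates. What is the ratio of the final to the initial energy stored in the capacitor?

0.116

Battery connected ⇒ V is held fixed.
C₂ = 0.116 C₁ and U = ½CV², so U₂/U₁ = C₂/C₁ = 0.116.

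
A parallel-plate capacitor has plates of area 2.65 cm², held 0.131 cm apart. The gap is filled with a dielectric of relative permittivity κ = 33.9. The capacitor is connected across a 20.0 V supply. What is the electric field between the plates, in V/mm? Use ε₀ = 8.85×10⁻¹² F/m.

E = V/d = 20.0 / 1.31×10⁻³ = 1.53×10⁴ V/m.

E ≈ 15.3 V/mm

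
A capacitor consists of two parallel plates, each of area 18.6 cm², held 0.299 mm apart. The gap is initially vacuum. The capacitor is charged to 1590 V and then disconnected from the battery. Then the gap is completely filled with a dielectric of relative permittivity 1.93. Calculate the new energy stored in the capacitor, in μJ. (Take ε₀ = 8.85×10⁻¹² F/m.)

U ≈ 36.1 μJ

A = 18.6 cm² = 1.86×10⁻³ m².
Initially C₁ = ε₀A/d = 8.85×10⁻¹² × 1.86×10⁻³ / 2.99×10⁻⁴ = 5.51×10⁻¹¹ F.
U₁ = 6.96×10⁻⁵ J.
Isolated ⇒ Q is held fixed. C₂ = 1.93 C₁ and U = Q²/(2C), so U₂/U₁ = C₁/C₂ = 0.518.
U₂ = 0.518 × 6.96×10⁻⁵ = 3.61×10⁻⁵ J.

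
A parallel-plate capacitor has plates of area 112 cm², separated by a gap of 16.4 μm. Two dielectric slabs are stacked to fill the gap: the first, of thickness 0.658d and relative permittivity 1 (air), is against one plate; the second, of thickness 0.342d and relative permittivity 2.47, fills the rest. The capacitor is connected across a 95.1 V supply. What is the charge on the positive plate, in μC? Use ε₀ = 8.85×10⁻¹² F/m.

A = 112 cm² = 1.12×10⁻² m².
Stacked slabs ⇒ two capacitors in series, each with the full plate area.
C₁ = κ₁ε₀A/d₁ = 1.00 × 8.85×10⁻¹² × 1.12×10⁻² / 1.08×10⁻⁵ = 9.19×10⁻⁹ F.
C₂ = κ₂ε₀A/d₂ = 2.47 × 8.85×10⁻¹² × 1.12×10⁻² / 5.61×10⁻⁶ = 4.37×10⁻⁸ F.
C = (1/C₁ + 1/C₂)⁻¹ = 7.59×10⁻⁹ F.
Q = CV = 7.59×10⁻⁹ × 95.1 = 7.22×10⁻⁷ C.

Q ≈ 0.722 μC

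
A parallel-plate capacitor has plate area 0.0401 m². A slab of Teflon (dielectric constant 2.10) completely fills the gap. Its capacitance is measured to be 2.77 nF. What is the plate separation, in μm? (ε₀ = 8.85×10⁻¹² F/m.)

d = κε₀A/C = 2.10 × 8.85×10⁻¹² × 4.01×10⁻² / 2.77×10⁻⁹ = 2.69×10⁻⁴ m.

269 μm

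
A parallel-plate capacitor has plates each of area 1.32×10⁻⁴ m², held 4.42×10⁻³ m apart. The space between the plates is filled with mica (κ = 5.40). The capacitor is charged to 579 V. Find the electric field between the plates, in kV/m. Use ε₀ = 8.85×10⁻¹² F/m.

E = V/d = 579 / 4.42×10⁻³ = 1.31×10⁵ V/m.

131 kV/m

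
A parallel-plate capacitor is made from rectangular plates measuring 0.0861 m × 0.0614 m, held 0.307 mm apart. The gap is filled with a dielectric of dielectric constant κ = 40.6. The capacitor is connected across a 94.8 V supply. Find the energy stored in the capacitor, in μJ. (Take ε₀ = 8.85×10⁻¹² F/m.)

A = 0.0861 × 0.0614 m² = 5.29×10⁻³ m².
C = κε₀A/d = 40.6 × 8.85×10⁻¹² × 5.29×10⁻³ / 3.07×10⁻⁴ = 6.19×10⁻⁹ F.
U = ½CV² = ½ × 6.19×10⁻⁹ × (94.8)² = 2.78×10⁻⁵ J.

U ≈ 27.8 μJ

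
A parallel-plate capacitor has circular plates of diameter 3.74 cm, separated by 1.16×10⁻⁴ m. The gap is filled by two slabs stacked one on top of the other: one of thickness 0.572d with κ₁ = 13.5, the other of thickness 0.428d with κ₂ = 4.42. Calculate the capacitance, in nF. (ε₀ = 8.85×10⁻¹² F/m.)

C ≈ 0.602 nF

A = π(3.74/2 cm)² = 1.10×10⁻³ m².
Stacked slabs ⇒ two capacitors in series, each with the full plate area.
C₁ = κ₁ε₀A/d₁ = 13.5 × 8.85×10⁻¹² × 1.10×10⁻³ / 6.64×10⁻⁵ = 1.98×10⁻⁹ F.
C₂ = κ₂ε₀A/d₂ = 4.42 × 8.85×10⁻¹² × 1.10×10⁻³ / 4.96×10⁻⁵ = 8.66×10⁻¹⁰ F.
C = (1/C₁ + 1/C₂)⁻¹ = 6.02×10⁻¹⁰ F.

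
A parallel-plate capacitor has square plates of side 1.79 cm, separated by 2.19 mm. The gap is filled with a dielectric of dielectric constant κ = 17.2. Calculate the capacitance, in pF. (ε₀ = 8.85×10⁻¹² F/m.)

C ≈ 22.3 pF

A = (1.79 cm)² = 3.20×10⁻⁴ m².
C = κε₀A/d = 17.2 × 8.85×10⁻¹² × 3.20×10⁻⁴ / 2.19×10⁻³ = 2.23×10⁻¹¹ F.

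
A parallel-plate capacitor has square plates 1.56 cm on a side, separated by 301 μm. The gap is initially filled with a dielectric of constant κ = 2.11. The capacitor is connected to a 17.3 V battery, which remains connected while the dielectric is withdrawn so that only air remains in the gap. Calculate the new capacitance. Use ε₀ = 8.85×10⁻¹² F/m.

A = (1.56 cm)² = 2.43×10⁻⁴ m².
Initially C₁ = κε₀A/d = 2.11 × 8.85×10⁻¹² × 2.43×10⁻⁴ / 3.01×10⁻⁴ = 1.51×10⁻¹¹ F.
C = κε₀A/d scales with κ, so C₂/C₁ = 1/κ = 1/2.11 = 0.474.
C₂ = 0.474 × 1.51×10⁻¹¹ = 7.16×10⁻¹² F.

C ≈ 7.16 pF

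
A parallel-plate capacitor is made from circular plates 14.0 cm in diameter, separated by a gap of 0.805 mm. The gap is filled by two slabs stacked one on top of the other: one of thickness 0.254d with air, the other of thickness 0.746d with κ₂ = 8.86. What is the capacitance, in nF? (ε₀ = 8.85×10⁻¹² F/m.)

A = π(14.0/2 cm)² = 1.54×10⁻² m².
Stacked slabs ⇒ two capacitors in series, each with the full plate area.
C₁ = κ₁ε₀A/d₁ = 1.00 × 8.85×10⁻¹² × 1.54×10⁻² / 2.04×10⁻⁴ = 6.66×10⁻¹⁰ F.
C₂ = κ₂ε₀A/d₂ = 8.86 × 8.85×10⁻¹² × 1.54×10⁻² / 6.01×10⁻⁴ = 2.01×10⁻⁹ F.
C = (1/C₁ + 1/C₂)⁻¹ = 5.00×10⁻¹⁰ F.

C ≈ 0.500 nF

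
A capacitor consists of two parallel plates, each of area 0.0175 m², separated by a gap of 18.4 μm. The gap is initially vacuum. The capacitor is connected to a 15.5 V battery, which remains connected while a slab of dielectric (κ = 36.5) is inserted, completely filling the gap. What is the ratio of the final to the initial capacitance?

C₂/C₁ ≈ 36.5

C = κε₀A/d scales with κ, so C₂/C₁ = κ = 36.5.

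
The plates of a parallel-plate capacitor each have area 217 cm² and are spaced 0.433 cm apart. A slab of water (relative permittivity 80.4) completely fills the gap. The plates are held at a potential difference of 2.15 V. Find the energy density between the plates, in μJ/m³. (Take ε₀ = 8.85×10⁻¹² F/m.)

87.7 μJ/m³

E = V/d = 2.15 / 4.33×10⁻³ = 4.97×10² V/m.
u = ½κε₀E² = ½ × 80.4 × 8.85×10⁻¹² × (4.97×10²)² = 8.77×10⁻⁵ J/m³.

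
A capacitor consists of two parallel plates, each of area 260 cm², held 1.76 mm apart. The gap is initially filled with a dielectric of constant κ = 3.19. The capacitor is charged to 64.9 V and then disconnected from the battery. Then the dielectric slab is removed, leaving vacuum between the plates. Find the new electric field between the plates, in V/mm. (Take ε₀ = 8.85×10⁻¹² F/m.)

118 V/mm

A = 260 cm² = 2.60×10⁻² m².
Initially C₁ = κε₀A/d = 3.19 × 8.85×10⁻¹² × 2.60×10⁻² / 1.76×10⁻³ = 4.17×10⁻¹⁰ F.
E₁ = 3.69×10⁴ V/m.
Isolated ⇒ Q is held fixed. V₂ = Q/C₂ = V₁/0.313; E = V/d, so E₂/E₁ = (V₂/V₁)(d₁/d₂) = 3.19.
E₂ = 3.19 × 3.69×10⁴ = 1.18×10⁵ V/m.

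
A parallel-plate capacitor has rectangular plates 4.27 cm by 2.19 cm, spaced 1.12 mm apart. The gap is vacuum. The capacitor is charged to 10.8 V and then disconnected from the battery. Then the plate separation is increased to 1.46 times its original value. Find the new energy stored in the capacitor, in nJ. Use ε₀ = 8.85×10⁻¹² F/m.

A = 4.27 × 2.19 cm² = 9.35×10⁻⁴ m².
Initially C₁ = ε₀A/d = 8.85×10⁻¹² × 9.35×10⁻⁴ / 1.12×10⁻³ = 7.39×10⁻¹² F.
U₁ = 4.31×10⁻¹⁰ J.
Isolated ⇒ Q is held fixed. C₂ = 0.685 C₁ and U = Q²/(2C), so U₂/U₁ = C₁/C₂ = 1.46.
U₂ = 1.46 × 4.31×10⁻¹⁰ = 6.29×10⁻¹⁰ J.

U ≈ 0.629 nJ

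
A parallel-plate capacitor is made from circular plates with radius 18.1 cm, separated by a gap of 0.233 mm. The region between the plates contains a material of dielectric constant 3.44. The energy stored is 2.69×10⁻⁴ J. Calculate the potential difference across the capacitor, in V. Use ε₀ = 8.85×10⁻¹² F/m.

200 V

A = π(18.1 cm)² = 0.103 m².
C = κε₀A/d = 3.44 × 8.85×10⁻¹² × 0.103 / 2.33×10⁻⁴ = 1.34×10⁻⁸ F.
V = √(2U/C) = √(2 × 2.69×10⁻⁴ / 1.34×10⁻⁸) = 2.00×10² V.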